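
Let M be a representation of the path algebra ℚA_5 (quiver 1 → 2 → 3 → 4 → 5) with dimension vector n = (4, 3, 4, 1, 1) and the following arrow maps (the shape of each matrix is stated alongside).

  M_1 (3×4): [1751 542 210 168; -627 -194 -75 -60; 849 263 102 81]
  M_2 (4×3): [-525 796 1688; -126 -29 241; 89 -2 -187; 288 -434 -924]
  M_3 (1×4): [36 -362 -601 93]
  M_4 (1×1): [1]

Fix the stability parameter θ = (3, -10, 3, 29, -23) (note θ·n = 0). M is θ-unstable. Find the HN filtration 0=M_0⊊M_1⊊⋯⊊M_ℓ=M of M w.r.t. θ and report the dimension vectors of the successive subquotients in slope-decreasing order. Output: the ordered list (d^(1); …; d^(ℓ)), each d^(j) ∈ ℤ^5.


Via rank(M_{q-1}∘⋯∘M_p): M ≅ I[1,1], I[1,3]^2, I[1,5], I[3,3].
μ_θ-semistable layers: μ^(1)=3; μ^(2)=-7/2

((1, 0, 4, 1, 1); (3, 3, 0, 0, 0))


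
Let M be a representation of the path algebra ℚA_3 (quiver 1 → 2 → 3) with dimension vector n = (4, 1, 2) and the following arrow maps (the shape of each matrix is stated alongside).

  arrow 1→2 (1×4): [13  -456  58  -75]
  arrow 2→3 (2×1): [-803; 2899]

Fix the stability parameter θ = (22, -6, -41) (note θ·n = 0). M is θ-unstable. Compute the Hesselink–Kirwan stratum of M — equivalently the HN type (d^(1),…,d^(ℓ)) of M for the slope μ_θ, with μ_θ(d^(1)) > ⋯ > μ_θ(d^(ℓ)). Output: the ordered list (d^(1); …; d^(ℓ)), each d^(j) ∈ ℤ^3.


Barcode: M ≅ I[1,1]^3, I[1,3], I[3,3]. HN layers by μ_θ (3 steps, strictly decreasing):
  μ^(1)=22; μ^(2)=-25/3; μ^(3)=-41

((3, 0, 0); (1, 1, 1); (0, 0, 1))


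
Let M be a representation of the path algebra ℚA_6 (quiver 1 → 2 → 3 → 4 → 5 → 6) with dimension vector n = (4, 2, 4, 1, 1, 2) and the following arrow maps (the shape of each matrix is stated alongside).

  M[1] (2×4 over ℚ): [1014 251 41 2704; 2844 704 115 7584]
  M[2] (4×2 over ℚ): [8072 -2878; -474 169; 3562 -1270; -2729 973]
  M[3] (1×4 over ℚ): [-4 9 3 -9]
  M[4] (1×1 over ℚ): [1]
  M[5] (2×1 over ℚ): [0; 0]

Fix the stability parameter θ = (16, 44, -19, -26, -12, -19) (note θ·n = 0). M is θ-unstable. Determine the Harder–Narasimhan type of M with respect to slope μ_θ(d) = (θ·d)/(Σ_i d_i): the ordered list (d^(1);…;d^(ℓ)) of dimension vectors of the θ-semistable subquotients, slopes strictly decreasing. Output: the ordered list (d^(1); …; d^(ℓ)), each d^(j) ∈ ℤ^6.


Via rank(M_{q-1}∘⋯∘M_p): M ≅ I[1,1]^2, I[1,3], I[1,5], I[3,3]^2, I[6,6]^2.
μ_θ-semistable layers: μ^(1)=16; μ^(2)=41/3; μ^(3)=3/5; μ^(4)=-19

((2, 0, 0, 0, 0, 0); (1, 1, 1, 0, 0, 0); (1, 1, 1, 1, 1, 0); (0, 0, 2, 0, 0, 2))


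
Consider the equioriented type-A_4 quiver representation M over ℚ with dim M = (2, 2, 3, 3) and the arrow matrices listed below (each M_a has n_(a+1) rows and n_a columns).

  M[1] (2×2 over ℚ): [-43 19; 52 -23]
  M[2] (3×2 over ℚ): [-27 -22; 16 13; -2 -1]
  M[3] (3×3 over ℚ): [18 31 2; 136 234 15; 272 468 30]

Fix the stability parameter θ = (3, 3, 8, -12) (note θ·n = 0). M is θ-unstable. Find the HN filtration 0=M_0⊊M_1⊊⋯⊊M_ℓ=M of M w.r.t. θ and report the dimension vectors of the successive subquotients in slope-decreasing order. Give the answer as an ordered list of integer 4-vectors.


Interval decomposition of M: I[1,3], I[1,4], I[3,4], I[4,4].
HN type (ℓ=5): μ^(1)=8; μ^(2)=3; μ^(3)=1/2; μ^(4)=-2; μ^(5)=-12

((0, 0, 1, 0); (1, 1, 0, 0); (1, 1, 1, 1); (0, 0, 1, 1); (0, 0, 0, 1))


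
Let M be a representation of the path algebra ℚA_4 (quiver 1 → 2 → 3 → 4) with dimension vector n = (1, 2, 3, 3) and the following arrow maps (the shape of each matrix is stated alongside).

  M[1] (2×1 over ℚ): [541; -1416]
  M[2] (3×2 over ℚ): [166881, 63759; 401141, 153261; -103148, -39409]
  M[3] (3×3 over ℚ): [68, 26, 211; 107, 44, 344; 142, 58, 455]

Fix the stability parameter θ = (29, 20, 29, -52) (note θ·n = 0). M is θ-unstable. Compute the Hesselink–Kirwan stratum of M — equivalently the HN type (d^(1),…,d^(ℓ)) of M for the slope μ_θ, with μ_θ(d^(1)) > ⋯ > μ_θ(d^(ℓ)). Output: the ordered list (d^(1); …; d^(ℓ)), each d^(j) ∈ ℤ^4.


Barcode: M ≅ I[1,4], I[2,4], I[3,3], I[4,4]. HN layers by μ_θ (4 steps, strictly decreasing):
  μ^(1)=29; μ^(2)=13/2; μ^(3)=-1; μ^(4)=-52

((0, 0, 1, 0); (1, 1, 1, 1); (0, 1, 1, 1); (0, 0, 0, 1))


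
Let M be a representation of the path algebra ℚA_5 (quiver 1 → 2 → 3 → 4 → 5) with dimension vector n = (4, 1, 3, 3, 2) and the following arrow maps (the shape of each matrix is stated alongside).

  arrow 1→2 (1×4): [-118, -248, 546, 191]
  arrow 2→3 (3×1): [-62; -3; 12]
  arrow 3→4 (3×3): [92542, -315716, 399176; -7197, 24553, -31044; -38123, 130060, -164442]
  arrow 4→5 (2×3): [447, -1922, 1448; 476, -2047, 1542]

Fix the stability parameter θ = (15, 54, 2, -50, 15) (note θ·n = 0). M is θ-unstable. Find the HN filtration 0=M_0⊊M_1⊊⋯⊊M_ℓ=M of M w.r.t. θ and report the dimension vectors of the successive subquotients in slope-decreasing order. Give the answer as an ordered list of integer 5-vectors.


Via rank(M_{q-1}∘⋯∘M_p): M ≅ I[1,1]^3, I[1,5], I[3,4], I[3,5].
μ_θ-semistable layers: μ^(1)=15; μ^(2)=21/4; μ^(3)=-24

((3, 0, 0, 0, 2); (1, 1, 1, 1, 0); (0, 0, 2, 2, 0))


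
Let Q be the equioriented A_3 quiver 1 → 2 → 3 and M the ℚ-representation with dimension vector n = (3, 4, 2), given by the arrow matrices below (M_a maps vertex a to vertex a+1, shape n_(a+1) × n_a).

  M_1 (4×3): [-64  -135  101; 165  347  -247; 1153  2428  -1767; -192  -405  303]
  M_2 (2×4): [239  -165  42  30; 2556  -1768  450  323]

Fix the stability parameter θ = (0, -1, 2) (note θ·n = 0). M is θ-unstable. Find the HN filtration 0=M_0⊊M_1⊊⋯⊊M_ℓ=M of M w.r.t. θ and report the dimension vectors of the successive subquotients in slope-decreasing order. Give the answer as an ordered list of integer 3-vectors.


Barcode: M ≅ I[1,2], I[1,3]^2, I[2,2]. HN layers by μ_θ (3 steps, strictly decreasing):
  μ^(1)=2; μ^(2)=-1/2; μ^(3)=-1

((0, 0, 2); (3, 3, 0); (0, 1, 0))


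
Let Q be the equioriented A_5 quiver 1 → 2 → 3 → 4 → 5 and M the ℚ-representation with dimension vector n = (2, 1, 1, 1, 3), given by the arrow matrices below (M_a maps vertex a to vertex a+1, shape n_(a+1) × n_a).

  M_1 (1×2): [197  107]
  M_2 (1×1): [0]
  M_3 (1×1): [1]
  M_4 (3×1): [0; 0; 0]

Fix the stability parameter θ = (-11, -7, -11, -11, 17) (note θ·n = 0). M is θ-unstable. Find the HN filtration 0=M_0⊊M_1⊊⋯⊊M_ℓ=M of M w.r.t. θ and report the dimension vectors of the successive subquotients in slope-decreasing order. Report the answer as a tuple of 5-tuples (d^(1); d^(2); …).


Via rank(M_{q-1}∘⋯∘M_p): M ≅ I[1,1], I[1,2], I[3,4], I[5,5]^3.
μ_θ-semistable layers: μ^(1)=17; μ^(2)=-7; μ^(3)=-11

((0, 0, 0, 0, 3); (0, 1, 0, 0, 0); (2, 0, 1, 1, 0))


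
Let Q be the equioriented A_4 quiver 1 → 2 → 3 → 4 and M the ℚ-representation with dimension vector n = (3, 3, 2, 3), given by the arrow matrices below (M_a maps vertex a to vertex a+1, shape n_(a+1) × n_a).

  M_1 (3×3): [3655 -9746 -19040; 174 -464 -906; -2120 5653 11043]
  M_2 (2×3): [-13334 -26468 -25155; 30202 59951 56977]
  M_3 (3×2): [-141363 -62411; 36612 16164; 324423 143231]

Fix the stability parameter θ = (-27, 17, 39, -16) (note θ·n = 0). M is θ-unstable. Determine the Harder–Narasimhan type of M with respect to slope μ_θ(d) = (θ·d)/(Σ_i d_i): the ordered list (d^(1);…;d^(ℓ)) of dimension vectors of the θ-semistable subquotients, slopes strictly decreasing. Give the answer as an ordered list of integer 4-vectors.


Barcode: M ≅ I[1,2], I[1,3], I[1,4], I[4,4]^2. HN layers by μ_θ (5 steps, strictly decreasing):
  μ^(1)=39; μ^(2)=17; μ^(3)=40/3; μ^(4)=-16; μ^(5)=-27

((0, 0, 1, 0); (0, 2, 0, 0); (0, 1, 1, 1); (0, 0, 0, 2); (3, 0, 0, 0))


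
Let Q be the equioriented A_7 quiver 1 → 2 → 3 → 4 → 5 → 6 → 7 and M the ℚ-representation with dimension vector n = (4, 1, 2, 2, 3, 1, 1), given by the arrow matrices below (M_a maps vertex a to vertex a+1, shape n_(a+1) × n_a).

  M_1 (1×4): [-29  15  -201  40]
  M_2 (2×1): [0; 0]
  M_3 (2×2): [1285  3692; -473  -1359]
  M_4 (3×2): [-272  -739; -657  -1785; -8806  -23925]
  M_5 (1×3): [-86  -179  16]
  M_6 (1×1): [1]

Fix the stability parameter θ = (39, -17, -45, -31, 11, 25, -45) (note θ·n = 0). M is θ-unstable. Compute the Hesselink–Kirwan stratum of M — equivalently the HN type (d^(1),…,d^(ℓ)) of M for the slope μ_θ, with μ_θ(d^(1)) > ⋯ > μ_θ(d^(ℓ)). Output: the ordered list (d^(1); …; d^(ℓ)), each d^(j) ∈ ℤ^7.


Interval decomposition of M: I[1,1]^3, I[1,2], I[3,5], I[3,7], I[5,5].
HN type (ℓ=5): μ^(1)=39; μ^(2)=11; μ^(3)=-3; μ^(4)=-31; μ^(5)=-45

((3, 0, 0, 0, 0, 0, 0); (1, 1, 0, 0, 2, 0, 0); (0, 0, 0, 0, 1, 1, 1); (0, 0, 0, 2, 0, 0, 0); (0, 0, 2, 0, 0, 0, 0))


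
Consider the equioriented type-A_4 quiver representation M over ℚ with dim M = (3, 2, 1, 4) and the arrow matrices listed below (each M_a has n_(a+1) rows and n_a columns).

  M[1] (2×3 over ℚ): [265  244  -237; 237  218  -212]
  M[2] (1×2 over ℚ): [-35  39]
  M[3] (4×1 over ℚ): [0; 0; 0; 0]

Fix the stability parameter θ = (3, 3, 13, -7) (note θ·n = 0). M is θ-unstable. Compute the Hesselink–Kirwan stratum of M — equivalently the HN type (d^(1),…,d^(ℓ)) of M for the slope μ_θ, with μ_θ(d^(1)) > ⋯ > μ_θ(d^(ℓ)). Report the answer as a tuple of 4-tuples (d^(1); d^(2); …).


Interval decomposition of M: I[1,1], I[1,2], I[1,3], I[4,4]^4.
HN type (ℓ=3): μ^(1)=13; μ^(2)=3; μ^(3)=-7

((0, 0, 1, 0); (3, 2, 0, 0); (0, 0, 0, 4))


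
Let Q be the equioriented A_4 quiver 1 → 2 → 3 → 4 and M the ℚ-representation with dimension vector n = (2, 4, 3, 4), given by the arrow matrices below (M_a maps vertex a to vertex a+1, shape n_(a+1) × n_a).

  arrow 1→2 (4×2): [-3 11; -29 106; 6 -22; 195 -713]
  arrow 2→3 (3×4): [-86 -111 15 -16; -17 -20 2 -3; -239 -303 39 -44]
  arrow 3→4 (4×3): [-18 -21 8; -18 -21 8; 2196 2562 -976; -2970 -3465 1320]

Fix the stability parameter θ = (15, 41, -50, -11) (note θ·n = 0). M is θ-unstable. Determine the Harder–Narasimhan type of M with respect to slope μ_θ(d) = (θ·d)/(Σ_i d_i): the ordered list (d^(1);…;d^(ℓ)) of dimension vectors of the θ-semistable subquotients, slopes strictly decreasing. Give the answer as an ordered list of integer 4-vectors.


Interval decomposition of M: I[1,3]^2, I[2,2], I[2,4], I[4,4]^3.
HN type (ℓ=4): μ^(1)=41; μ^(2)=2; μ^(3)=-20/3; μ^(4)=-11

((0, 1, 0, 0); (2, 2, 2, 0); (0, 1, 1, 1); (0, 0, 0, 3))


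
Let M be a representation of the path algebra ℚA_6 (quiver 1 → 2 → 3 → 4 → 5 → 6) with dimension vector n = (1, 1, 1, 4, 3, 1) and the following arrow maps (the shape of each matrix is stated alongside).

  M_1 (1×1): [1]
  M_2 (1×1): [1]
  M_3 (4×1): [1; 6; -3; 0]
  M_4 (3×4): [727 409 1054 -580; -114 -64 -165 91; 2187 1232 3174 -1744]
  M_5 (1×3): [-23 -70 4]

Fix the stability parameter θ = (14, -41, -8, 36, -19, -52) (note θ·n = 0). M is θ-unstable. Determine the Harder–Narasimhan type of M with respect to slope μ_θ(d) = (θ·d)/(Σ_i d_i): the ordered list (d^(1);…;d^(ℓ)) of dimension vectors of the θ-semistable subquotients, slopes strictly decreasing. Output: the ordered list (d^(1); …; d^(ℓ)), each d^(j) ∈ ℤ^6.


Via rank(M_{q-1}∘⋯∘M_p): M ≅ I[1,6], I[4,4], I[4,5]^2.
μ_θ-semistable layers: μ^(1)=36; μ^(2)=17/2; μ^(3)=-43/4; μ^(4)=-27/2

((0, 0, 0, 1, 0, 0); (0, 0, 0, 2, 2, 0); (0, 0, 1, 1, 1, 1); (1, 1, 0, 0, 0, 0))


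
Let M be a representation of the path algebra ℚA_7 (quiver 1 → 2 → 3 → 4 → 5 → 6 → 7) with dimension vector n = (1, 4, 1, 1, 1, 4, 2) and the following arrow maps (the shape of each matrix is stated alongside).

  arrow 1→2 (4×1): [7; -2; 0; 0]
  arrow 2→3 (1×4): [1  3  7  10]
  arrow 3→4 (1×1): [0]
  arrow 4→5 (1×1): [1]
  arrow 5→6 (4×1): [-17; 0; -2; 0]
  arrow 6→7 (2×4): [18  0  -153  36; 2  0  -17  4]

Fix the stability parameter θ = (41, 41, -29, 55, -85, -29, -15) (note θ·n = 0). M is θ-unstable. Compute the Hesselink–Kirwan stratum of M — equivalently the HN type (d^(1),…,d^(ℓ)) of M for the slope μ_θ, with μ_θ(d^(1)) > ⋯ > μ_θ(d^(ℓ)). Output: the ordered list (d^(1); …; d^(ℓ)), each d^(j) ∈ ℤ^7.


Interval decomposition of M: I[1,3], I[2,2]^3, I[4,6], I[6,6]^2, I[6,7], I[7,7].
HN type (ℓ=5): μ^(1)=41; μ^(2)=53/3; μ^(3)=-15; μ^(4)=-59/3; μ^(5)=-29

((0, 3, 0, 0, 0, 0, 0); (1, 1, 1, 0, 0, 0, 0); (0, 0, 0, 0, 0, 0, 2); (0, 0, 0, 1, 1, 1, 0); (0, 0, 0, 0, 0, 3, 0))


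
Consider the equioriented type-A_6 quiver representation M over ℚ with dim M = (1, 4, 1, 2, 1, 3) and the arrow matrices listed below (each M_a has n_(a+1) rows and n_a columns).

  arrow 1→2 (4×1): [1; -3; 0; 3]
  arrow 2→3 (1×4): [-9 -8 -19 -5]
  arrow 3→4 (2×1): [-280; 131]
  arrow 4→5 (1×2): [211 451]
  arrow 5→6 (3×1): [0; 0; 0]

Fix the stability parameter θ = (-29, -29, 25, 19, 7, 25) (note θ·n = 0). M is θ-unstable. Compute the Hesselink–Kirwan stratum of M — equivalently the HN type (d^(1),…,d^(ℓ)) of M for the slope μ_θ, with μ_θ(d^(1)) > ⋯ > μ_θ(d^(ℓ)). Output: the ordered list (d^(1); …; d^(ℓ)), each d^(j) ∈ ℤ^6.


Via rank(M_{q-1}∘⋯∘M_p): M ≅ I[1,2], I[2,2]^2, I[2,5], I[4,4], I[6,6]^3.
μ_θ-semistable layers: μ^(1)=25; μ^(2)=19; μ^(3)=17; μ^(4)=-29

((0, 0, 0, 0, 0, 3); (0, 0, 0, 1, 0, 0); (0, 0, 1, 1, 1, 0); (1, 4, 0, 0, 0, 0))


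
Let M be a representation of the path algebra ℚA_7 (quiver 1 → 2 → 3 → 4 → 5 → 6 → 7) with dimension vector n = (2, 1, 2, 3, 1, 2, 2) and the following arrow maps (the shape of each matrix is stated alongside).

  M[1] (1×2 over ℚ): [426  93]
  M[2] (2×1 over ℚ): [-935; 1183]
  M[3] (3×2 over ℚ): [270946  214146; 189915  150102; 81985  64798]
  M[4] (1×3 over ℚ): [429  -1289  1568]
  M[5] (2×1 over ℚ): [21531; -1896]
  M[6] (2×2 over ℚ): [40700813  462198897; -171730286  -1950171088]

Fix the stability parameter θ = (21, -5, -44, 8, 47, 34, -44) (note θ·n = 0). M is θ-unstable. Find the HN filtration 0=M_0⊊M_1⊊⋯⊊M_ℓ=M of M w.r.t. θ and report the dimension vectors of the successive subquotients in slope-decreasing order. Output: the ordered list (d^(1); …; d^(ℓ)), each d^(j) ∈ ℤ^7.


Via rank(M_{q-1}∘⋯∘M_p): M ≅ I[1,1], I[1,7], I[3,4], I[4,4], I[6,7].
μ_θ-semistable layers: μ^(1)=21; μ^(2)=37/3; μ^(3)=8; μ^(4)=-5; μ^(5)=-28/3; μ^(6)=-44

((1, 0, 0, 0, 0, 0, 0); (0, 0, 0, 0, 1, 1, 1); (0, 0, 0, 3, 0, 0, 0); (0, 0, 0, 0, 0, 1, 1); (1, 1, 1, 0, 0, 0, 0); (0, 0, 1, 0, 0, 0, 0))


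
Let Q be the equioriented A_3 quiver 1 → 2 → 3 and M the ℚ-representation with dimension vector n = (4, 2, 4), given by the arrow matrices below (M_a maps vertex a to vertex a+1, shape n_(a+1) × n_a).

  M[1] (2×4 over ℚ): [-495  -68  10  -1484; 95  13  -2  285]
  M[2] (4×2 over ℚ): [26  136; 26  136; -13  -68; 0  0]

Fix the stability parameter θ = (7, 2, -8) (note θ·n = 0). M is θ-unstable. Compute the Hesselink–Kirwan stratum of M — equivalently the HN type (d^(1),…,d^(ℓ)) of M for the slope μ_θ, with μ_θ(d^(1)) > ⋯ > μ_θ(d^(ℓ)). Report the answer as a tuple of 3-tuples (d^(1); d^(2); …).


Via rank(M_{q-1}∘⋯∘M_p): M ≅ I[1,1]^2, I[1,2], I[1,3], I[3,3]^3.
μ_θ-semistable layers: μ^(1)=7; μ^(2)=9/2; μ^(3)=1/3; μ^(4)=-8

((2, 0, 0); (1, 1, 0); (1, 1, 1); (0, 0, 3))


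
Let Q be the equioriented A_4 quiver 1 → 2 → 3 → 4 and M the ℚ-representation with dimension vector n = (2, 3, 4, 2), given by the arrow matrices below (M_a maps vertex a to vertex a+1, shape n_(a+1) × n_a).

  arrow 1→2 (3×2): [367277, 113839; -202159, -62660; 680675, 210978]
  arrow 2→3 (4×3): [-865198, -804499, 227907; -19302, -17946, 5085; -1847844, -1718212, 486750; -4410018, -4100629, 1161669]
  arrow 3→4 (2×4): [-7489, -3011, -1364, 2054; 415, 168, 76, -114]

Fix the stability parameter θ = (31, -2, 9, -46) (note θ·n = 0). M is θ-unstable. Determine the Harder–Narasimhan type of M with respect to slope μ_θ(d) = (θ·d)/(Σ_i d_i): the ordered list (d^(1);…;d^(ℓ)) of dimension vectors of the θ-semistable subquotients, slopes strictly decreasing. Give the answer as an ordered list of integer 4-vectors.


Interval decomposition of M: I[1,2], I[1,4], I[2,4], I[3,3]^2.
HN type (ℓ=4): μ^(1)=29/2; μ^(2)=9; μ^(3)=-2; μ^(4)=-13

((1, 1, 0, 0); (0, 0, 2, 0); (1, 1, 1, 1); (0, 1, 1, 1))


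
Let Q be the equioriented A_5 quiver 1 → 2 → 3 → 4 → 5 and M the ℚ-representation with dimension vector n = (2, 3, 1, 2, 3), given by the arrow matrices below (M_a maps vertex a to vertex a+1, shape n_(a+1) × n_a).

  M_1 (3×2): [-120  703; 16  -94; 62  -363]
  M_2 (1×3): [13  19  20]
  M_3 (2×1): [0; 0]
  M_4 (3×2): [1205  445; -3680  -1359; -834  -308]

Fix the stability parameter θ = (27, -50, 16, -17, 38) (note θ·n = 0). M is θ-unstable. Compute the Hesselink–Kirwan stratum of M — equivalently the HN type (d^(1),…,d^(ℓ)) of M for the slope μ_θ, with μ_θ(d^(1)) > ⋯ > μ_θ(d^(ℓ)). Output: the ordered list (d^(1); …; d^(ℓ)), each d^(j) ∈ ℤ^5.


Interval decomposition of M: I[1,2], I[1,3], I[2,2], I[4,5]^2, I[5,5].
HN type (ℓ=5): μ^(1)=38; μ^(2)=16; μ^(3)=-23/2; μ^(4)=-17; μ^(5)=-50

((0, 0, 0, 0, 3); (0, 0, 1, 0, 0); (2, 2, 0, 0, 0); (0, 0, 0, 2, 0); (0, 1, 0, 0, 0))


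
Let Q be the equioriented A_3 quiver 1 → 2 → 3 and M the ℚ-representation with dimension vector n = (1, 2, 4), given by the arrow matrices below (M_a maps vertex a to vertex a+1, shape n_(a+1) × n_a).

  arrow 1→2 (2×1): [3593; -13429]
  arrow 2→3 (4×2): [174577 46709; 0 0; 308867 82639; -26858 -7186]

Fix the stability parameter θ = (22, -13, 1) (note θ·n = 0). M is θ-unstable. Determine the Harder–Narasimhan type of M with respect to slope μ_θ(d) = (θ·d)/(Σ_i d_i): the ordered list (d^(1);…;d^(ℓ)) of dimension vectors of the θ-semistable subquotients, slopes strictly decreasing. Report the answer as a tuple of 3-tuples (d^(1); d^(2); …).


Barcode: M ≅ I[1,2], I[2,3], I[3,3]^3. HN layers by μ_θ (3 steps, strictly decreasing):
  μ^(1)=9/2; μ^(2)=1; μ^(3)=-13

((1, 1, 0); (0, 0, 4); (0, 1, 0))


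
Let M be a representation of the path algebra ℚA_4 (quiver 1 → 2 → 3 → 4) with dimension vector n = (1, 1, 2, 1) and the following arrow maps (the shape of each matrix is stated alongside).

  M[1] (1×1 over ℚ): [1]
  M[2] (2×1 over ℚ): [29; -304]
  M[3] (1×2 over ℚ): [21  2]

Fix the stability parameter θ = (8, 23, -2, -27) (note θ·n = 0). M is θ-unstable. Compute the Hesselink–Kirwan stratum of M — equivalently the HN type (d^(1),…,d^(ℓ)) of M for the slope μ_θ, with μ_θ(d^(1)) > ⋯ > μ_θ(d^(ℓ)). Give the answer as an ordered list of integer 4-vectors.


Via rank(M_{q-1}∘⋯∘M_p): M ≅ I[1,4], I[3,3].
μ_θ-semistable layers: μ^(1)=1/2; μ^(2)=-2

((1, 1, 1, 1); (0, 0, 1, 0))


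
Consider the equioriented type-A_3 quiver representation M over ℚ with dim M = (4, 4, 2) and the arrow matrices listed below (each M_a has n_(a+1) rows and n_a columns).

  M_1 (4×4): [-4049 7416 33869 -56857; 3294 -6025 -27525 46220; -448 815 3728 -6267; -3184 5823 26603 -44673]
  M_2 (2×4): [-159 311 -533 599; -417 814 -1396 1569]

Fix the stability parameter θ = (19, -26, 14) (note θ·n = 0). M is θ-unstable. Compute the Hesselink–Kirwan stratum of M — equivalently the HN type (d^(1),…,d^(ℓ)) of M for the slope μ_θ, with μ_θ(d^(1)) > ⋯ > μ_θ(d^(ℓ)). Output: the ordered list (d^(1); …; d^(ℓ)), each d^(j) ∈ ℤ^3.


Interval decomposition of M: I[1,2]^2, I[1,3]^2.
HN type (ℓ=2): μ^(1)=14; μ^(2)=-7/2

((0, 0, 2); (4, 4, 0))


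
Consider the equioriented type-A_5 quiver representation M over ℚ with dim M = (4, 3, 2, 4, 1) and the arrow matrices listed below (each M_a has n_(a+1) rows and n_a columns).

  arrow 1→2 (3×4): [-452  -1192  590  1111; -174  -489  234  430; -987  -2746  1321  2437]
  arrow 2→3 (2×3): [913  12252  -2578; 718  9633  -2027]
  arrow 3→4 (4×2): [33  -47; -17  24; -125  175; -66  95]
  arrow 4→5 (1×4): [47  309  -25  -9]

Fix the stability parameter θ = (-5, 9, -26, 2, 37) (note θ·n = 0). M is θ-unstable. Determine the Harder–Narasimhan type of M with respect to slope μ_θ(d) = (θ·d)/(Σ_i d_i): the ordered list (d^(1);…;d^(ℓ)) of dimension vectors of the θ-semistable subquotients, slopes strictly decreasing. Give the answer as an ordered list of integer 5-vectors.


Barcode: M ≅ I[1,1], I[1,2], I[1,4], I[1,5], I[4,4]^2. HN layers by μ_θ (5 steps, strictly decreasing):
  μ^(1)=37; μ^(2)=9; μ^(3)=2; μ^(4)=-5; μ^(5)=-22/3

((0, 0, 0, 0, 1); (0, 1, 0, 0, 0); (0, 0, 0, 4, 0); (2, 0, 0, 0, 0); (2, 2, 2, 0, 0))


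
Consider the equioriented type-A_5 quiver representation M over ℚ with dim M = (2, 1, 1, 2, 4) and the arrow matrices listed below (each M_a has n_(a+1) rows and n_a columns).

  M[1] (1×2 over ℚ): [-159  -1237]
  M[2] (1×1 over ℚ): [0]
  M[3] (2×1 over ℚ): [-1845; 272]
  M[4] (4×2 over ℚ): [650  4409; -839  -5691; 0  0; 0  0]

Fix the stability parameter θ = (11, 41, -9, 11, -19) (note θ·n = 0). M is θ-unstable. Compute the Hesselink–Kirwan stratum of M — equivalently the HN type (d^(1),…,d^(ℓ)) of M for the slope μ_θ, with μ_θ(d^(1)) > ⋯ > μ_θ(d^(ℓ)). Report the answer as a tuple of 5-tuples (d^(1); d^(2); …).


Barcode: M ≅ I[1,1], I[1,2], I[3,5], I[4,5], I[5,5]^2. HN layers by μ_θ (5 steps, strictly decreasing):
  μ^(1)=41; μ^(2)=11; μ^(3)=-4; μ^(4)=-9; μ^(5)=-19

((0, 1, 0, 0, 0); (2, 0, 0, 0, 0); (0, 0, 0, 2, 2); (0, 0, 1, 0, 0); (0, 0, 0, 0, 2))


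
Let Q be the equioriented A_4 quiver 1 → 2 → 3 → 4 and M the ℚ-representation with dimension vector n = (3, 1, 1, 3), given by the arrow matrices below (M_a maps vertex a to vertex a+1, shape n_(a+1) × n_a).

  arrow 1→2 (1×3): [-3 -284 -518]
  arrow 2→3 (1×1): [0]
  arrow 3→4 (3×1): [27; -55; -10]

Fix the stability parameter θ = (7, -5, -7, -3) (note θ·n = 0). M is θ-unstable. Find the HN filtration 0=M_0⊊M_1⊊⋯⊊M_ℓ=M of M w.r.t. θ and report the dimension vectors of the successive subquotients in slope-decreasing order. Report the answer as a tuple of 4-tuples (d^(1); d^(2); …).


Via rank(M_{q-1}∘⋯∘M_p): M ≅ I[1,1]^2, I[1,2], I[3,4], I[4,4]^2.
μ_θ-semistable layers: μ^(1)=7; μ^(2)=1; μ^(3)=-3; μ^(4)=-7

((2, 0, 0, 0); (1, 1, 0, 0); (0, 0, 0, 3); (0, 0, 1, 0))


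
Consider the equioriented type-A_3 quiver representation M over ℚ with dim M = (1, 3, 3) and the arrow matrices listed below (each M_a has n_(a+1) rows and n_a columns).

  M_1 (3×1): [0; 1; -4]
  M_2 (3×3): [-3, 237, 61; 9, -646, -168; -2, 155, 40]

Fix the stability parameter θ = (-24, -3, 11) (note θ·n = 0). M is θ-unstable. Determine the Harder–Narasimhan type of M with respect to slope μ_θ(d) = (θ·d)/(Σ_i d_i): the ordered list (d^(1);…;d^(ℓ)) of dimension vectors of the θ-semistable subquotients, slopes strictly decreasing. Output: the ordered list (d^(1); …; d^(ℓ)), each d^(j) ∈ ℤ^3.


Interval decomposition of M: I[1,3], I[2,3]^2.
HN type (ℓ=3): μ^(1)=11; μ^(2)=-3; μ^(3)=-24

((0, 0, 3); (0, 3, 0); (1, 0, 0))


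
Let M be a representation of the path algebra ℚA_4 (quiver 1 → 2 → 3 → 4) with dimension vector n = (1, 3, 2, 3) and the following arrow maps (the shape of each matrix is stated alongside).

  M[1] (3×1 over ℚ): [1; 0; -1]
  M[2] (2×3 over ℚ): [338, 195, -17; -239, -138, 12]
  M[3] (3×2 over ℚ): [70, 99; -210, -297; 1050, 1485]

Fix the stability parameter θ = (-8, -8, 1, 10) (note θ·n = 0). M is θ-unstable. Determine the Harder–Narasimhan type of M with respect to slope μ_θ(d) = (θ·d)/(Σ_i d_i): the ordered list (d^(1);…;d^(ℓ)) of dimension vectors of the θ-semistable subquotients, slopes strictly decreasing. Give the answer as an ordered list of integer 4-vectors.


Interval decomposition of M: I[1,4], I[2,2], I[2,3], I[4,4]^2.
HN type (ℓ=3): μ^(1)=10; μ^(2)=1; μ^(3)=-8

((0, 0, 0, 3); (0, 0, 2, 0); (1, 3, 0, 0))


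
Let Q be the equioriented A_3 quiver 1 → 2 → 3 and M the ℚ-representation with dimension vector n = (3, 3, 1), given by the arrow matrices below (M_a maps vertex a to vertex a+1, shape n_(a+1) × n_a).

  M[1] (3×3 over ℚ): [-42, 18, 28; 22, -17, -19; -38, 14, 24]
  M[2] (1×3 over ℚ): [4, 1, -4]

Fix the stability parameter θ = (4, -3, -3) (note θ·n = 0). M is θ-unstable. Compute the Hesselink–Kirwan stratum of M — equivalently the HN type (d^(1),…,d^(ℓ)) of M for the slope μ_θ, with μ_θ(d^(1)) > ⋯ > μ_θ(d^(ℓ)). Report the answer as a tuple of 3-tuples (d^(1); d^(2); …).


Barcode: M ≅ I[1,2]^2, I[1,3]. HN layers by μ_θ (2 steps, strictly decreasing):
  μ^(1)=1/2; μ^(2)=-2/3

((2, 2, 0); (1, 1, 1))


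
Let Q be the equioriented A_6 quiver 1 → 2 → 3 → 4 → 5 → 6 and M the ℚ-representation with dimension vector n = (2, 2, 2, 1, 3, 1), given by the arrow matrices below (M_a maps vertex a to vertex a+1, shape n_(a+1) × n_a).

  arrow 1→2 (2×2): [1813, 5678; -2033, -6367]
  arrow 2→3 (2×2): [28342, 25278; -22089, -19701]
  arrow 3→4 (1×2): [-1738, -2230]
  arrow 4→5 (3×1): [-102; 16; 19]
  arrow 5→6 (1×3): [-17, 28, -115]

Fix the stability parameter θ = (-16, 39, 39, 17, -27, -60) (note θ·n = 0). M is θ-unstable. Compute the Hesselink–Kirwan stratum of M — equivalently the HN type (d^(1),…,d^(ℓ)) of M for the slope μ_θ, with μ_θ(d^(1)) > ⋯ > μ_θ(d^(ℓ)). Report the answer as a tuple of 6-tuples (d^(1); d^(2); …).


Barcode: M ≅ I[1,2], I[1,6], I[3,3], I[5,5]^2. HN layers by μ_θ (4 steps, strictly decreasing):
  μ^(1)=39; μ^(2)=8/5; μ^(3)=-16; μ^(4)=-27

((0, 1, 1, 0, 0, 0); (0, 1, 1, 1, 1, 1); (2, 0, 0, 0, 0, 0); (0, 0, 0, 0, 2, 0))


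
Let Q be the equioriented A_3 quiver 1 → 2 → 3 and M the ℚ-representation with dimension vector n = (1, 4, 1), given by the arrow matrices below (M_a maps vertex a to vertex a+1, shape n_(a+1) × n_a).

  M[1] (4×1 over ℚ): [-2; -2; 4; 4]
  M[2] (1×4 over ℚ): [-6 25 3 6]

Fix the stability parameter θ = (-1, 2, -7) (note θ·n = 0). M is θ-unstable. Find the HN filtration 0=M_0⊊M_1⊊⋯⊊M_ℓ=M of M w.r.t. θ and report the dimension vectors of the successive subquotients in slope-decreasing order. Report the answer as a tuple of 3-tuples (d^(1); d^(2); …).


Barcode: M ≅ I[1,3], I[2,2]^3. HN layers by μ_θ (2 steps, strictly decreasing):
  μ^(1)=2; μ^(2)=-2

((0, 3, 0); (1, 1, 1))


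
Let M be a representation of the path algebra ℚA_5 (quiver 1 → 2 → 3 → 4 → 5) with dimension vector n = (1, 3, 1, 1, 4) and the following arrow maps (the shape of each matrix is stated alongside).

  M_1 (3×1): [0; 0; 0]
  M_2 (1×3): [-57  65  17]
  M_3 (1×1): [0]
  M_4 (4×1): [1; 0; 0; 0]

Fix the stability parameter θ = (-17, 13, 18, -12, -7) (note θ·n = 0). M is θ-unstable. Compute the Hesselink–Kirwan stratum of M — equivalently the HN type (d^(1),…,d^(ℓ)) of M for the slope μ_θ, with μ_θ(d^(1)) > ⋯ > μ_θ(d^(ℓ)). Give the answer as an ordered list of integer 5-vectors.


Barcode: M ≅ I[1,1], I[2,2]^2, I[2,3], I[4,5], I[5,5]^3. HN layers by μ_θ (5 steps, strictly decreasing):
  μ^(1)=18; μ^(2)=13; μ^(3)=-7; μ^(4)=-12; μ^(5)=-17

((0, 0, 1, 0, 0); (0, 3, 0, 0, 0); (0, 0, 0, 0, 4); (0, 0, 0, 1, 0); (1, 0, 0, 0, 0))


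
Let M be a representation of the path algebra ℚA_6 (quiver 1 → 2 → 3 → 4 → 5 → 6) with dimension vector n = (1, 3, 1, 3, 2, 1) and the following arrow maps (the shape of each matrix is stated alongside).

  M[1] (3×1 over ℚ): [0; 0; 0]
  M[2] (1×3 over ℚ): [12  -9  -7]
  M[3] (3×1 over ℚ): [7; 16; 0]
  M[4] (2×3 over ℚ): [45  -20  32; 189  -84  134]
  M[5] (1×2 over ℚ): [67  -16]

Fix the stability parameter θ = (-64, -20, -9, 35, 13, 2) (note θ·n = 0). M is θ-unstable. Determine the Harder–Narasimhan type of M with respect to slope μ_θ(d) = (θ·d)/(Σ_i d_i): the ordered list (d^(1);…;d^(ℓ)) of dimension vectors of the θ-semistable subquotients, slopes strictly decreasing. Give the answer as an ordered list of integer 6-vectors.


Via rank(M_{q-1}∘⋯∘M_p): M ≅ I[1,1], I[2,2]^2, I[2,6], I[4,4], I[4,5].
μ_θ-semistable layers: μ^(1)=35; μ^(2)=24; μ^(3)=50/3; μ^(4)=-9; μ^(5)=-20; μ^(6)=-64

((0, 0, 0, 1, 0, 0); (0, 0, 0, 1, 1, 0); (0, 0, 0, 1, 1, 1); (0, 0, 1, 0, 0, 0); (0, 3, 0, 0, 0, 0); (1, 0, 0, 0, 0, 0))


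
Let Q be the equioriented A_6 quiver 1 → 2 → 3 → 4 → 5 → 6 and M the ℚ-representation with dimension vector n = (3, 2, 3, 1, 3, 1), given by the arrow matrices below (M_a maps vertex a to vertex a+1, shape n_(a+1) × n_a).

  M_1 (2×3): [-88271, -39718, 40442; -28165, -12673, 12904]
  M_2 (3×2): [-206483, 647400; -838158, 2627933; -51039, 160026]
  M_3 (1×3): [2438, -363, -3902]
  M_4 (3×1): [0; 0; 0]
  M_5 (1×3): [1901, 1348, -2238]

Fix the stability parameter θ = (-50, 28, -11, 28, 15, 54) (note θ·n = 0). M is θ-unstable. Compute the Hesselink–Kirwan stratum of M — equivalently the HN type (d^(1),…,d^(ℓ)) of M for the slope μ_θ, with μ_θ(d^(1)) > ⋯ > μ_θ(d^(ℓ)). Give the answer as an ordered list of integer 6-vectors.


Interval decomposition of M: I[1,1], I[1,3], I[1,4], I[3,3], I[5,5]^2, I[5,6].
HN type (ℓ=6): μ^(1)=54; μ^(2)=28; μ^(3)=15; μ^(4)=17/2; μ^(5)=-11; μ^(6)=-50

((0, 0, 0, 0, 0, 1); (0, 0, 0, 1, 0, 0); (0, 0, 0, 0, 3, 0); (0, 2, 2, 0, 0, 0); (0, 0, 1, 0, 0, 0); (3, 0, 0, 0, 0, 0))


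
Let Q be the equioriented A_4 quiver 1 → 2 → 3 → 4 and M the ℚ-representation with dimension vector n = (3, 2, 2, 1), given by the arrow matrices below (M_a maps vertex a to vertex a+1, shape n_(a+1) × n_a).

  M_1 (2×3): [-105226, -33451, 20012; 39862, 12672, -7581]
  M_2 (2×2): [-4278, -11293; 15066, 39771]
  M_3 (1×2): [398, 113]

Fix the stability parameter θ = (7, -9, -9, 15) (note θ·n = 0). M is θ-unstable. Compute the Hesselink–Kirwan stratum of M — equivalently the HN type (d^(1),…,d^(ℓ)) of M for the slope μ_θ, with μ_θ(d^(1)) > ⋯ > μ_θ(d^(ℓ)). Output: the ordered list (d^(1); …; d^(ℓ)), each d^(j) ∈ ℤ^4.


Via rank(M_{q-1}∘⋯∘M_p): M ≅ I[1,1], I[1,2], I[1,4], I[3,3].
μ_θ-semistable layers: μ^(1)=15; μ^(2)=7; μ^(3)=-1; μ^(4)=-11/3; μ^(5)=-9

((0, 0, 0, 1); (1, 0, 0, 0); (1, 1, 0, 0); (1, 1, 1, 0); (0, 0, 1, 0))


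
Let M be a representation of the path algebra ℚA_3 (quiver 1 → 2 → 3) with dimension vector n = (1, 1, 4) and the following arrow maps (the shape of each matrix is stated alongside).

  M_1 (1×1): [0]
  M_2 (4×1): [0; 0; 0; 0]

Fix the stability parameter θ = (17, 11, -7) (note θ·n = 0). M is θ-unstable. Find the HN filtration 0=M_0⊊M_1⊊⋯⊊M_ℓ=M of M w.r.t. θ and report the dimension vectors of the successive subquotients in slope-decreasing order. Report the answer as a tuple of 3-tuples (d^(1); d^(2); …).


Interval decomposition of M: I[1,1], I[2,2], I[3,3]^4.
HN type (ℓ=3): μ^(1)=17; μ^(2)=11; μ^(3)=-7

((1, 0, 0); (0, 1, 0); (0, 0, 4))


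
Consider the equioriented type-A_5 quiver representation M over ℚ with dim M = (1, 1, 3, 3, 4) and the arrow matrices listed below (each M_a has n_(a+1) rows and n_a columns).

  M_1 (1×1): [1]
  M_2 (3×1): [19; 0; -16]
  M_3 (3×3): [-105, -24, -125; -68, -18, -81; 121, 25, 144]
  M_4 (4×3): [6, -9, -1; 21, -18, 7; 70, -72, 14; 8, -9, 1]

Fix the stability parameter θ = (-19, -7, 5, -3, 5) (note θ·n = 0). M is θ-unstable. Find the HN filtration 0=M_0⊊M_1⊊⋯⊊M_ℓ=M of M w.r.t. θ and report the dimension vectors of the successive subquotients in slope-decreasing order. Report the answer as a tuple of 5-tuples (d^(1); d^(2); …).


Barcode: M ≅ I[1,5], I[3,4], I[3,5], I[5,5]^2. HN layers by μ_θ (4 steps, strictly decreasing):
  μ^(1)=5; μ^(2)=1; μ^(3)=-7; μ^(4)=-19

((0, 0, 0, 0, 4); (0, 0, 3, 3, 0); (0, 1, 0, 0, 0); (1, 0, 0, 0, 0))


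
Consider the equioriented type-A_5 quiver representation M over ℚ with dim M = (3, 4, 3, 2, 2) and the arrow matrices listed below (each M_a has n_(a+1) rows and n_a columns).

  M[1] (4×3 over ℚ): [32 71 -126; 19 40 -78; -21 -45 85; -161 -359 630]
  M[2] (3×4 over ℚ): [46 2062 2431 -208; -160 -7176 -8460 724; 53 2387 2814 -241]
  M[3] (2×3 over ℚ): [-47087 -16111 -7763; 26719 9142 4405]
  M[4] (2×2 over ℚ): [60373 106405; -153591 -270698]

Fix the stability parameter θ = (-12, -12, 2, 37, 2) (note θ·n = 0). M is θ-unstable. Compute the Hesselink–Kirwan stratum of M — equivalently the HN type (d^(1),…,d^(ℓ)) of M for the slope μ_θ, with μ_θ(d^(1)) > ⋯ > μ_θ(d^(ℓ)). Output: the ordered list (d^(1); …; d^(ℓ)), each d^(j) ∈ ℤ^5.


Interval decomposition of M: I[1,3], I[1,5]^2, I[2,2].
HN type (ℓ=3): μ^(1)=39/2; μ^(2)=2; μ^(3)=-12

((0, 0, 0, 2, 2); (0, 0, 3, 0, 0); (3, 4, 0, 0, 0))


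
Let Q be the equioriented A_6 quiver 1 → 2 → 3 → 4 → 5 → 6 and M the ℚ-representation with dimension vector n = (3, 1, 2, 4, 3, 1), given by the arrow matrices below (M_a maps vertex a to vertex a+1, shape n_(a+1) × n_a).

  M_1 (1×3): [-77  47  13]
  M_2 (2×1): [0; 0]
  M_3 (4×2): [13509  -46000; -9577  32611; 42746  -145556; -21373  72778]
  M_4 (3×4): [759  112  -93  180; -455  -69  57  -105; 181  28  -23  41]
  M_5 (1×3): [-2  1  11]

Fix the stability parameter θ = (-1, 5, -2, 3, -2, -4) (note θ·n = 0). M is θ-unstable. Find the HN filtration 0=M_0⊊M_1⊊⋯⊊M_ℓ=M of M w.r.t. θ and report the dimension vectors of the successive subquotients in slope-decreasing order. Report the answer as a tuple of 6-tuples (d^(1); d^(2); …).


Barcode: M ≅ I[1,1]^2, I[1,2], I[3,5], I[3,6], I[4,4], I[4,5]. HN layers by μ_θ (5 steps, strictly decreasing):
  μ^(1)=5; μ^(2)=3; μ^(3)=1/2; μ^(4)=-1; μ^(5)=-2

((0, 1, 0, 0, 0, 0); (0, 0, 0, 1, 0, 0); (0, 0, 0, 2, 2, 0); (3, 0, 0, 1, 1, 1); (0, 0, 2, 0, 0, 0))


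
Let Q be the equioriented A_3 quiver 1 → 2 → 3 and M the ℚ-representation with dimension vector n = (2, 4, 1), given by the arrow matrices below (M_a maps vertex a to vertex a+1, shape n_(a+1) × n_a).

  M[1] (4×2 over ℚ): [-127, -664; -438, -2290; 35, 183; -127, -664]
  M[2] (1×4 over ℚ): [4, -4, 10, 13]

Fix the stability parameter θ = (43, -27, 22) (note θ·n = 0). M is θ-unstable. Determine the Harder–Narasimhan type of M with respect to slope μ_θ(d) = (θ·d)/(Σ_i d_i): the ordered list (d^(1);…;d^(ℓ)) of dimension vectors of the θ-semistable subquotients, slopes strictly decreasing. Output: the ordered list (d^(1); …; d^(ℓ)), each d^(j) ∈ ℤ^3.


Via rank(M_{q-1}∘⋯∘M_p): M ≅ I[1,2], I[1,3], I[2,2]^2.
μ_θ-semistable layers: μ^(1)=22; μ^(2)=8; μ^(3)=-27

((0, 0, 1); (2, 2, 0); (0, 2, 0))


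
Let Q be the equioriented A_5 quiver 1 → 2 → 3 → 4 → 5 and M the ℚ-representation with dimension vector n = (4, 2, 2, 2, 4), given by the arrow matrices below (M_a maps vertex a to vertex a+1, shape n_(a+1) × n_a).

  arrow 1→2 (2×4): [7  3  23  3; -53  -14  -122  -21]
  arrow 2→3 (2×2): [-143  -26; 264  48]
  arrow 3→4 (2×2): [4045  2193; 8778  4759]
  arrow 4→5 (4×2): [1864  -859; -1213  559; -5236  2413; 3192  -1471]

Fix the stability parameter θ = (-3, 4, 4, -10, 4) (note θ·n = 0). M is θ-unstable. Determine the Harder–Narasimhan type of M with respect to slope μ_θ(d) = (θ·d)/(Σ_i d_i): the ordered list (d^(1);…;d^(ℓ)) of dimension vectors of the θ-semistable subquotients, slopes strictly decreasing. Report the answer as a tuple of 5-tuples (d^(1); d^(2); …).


Interval decomposition of M: I[1,1]^2, I[1,2], I[1,5], I[3,5], I[5,5]^2.
HN type (ℓ=3): μ^(1)=4; μ^(2)=-2/3; μ^(3)=-3

((0, 1, 0, 0, 4); (0, 1, 1, 1, 0); (4, 0, 1, 1, 0))


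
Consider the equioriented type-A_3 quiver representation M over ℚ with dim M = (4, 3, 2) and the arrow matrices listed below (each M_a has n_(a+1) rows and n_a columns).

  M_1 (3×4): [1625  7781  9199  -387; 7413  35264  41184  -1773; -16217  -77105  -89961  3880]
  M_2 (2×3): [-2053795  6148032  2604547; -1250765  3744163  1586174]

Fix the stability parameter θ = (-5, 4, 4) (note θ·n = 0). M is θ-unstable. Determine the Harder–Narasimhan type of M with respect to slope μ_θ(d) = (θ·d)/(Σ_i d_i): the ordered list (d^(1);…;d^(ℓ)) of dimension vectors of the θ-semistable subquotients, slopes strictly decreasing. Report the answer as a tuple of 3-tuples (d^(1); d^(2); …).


Barcode: M ≅ I[1,1], I[1,2], I[1,3]^2. HN layers by μ_θ (2 steps, strictly decreasing):
  μ^(1)=4; μ^(2)=-5

((0, 3, 2); (4, 0, 0))


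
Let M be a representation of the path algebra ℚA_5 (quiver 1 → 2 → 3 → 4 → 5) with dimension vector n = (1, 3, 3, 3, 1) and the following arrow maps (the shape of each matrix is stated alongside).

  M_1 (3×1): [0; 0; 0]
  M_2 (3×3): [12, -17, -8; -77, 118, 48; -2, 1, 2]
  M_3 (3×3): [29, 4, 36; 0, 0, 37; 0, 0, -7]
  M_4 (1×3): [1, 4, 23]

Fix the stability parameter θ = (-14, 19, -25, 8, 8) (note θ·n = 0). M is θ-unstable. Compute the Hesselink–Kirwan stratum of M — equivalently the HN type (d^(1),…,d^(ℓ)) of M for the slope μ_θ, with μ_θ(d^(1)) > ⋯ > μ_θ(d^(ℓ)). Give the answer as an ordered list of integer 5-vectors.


Interval decomposition of M: I[1,1], I[2,3], I[2,4], I[2,5], I[4,4].
HN type (ℓ=3): μ^(1)=8; μ^(2)=-3; μ^(3)=-14

((0, 0, 0, 3, 1); (0, 3, 3, 0, 0); (1, 0, 0, 0, 0))


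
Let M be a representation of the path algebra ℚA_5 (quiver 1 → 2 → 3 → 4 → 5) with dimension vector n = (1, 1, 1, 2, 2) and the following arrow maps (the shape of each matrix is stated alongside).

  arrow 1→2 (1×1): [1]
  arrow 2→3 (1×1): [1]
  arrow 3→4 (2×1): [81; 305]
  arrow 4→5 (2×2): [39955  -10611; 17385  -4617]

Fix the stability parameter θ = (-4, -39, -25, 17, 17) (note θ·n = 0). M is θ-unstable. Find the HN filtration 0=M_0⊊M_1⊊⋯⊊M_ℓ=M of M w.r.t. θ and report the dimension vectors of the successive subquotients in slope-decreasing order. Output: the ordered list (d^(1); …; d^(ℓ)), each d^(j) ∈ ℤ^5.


Interval decomposition of M: I[1,4], I[4,5], I[5,5].
HN type (ℓ=2): μ^(1)=17; μ^(2)=-68/3

((0, 0, 0, 2, 2); (1, 1, 1, 0, 0))


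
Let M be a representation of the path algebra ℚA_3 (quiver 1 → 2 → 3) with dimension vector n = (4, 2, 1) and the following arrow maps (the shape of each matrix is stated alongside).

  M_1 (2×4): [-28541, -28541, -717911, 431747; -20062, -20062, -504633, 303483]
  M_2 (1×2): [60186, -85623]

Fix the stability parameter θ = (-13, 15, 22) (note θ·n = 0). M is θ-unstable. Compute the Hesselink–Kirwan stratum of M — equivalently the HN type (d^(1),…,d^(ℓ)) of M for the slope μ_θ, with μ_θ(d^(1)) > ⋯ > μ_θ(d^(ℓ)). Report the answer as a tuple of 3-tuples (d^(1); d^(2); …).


Barcode: M ≅ I[1,1]^2, I[1,2], I[1,3]. HN layers by μ_θ (3 steps, strictly decreasing):
  μ^(1)=22; μ^(2)=15; μ^(3)=-13

((0, 0, 1); (0, 2, 0); (4, 0, 0))


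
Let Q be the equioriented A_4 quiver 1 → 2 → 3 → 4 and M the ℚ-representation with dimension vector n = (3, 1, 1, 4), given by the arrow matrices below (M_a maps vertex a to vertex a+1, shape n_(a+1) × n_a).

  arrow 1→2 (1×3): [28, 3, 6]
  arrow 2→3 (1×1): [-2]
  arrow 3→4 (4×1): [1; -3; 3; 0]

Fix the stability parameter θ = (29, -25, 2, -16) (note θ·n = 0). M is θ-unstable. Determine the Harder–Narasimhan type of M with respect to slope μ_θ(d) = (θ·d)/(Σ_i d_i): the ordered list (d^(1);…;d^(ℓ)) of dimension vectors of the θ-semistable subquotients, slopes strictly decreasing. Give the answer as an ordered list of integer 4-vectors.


Interval decomposition of M: I[1,1]^2, I[1,4], I[4,4]^3.
HN type (ℓ=3): μ^(1)=29; μ^(2)=-5/2; μ^(3)=-16

((2, 0, 0, 0); (1, 1, 1, 1); (0, 0, 0, 3))
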